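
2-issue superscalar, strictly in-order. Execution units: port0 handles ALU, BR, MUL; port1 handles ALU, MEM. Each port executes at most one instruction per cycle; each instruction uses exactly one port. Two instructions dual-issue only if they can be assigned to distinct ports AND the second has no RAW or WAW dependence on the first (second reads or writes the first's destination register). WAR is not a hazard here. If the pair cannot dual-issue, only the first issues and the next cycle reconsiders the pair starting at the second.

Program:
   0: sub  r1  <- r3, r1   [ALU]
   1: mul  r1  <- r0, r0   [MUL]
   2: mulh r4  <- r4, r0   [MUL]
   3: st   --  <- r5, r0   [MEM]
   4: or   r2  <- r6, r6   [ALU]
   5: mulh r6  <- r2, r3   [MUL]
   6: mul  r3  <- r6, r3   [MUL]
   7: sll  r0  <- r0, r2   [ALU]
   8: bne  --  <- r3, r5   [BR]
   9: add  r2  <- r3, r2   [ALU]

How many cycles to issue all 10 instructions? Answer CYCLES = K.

  cy0 -> i0 (sub.ALU) WAW r1
  cy1 -> i1 (mul.MUL) no-port MUL/MUL
  cy2 -> i2+i3 (mulh.MUL st.MEM) pair
  cy3 -> i4 (or.ALU) RAW r2
  cy4 -> i5 (mulh.MUL) no-port MUL/MUL
  cy5 -> i6+i7 (mul.MUL sll.ALU) pair
  cy6 -> i8+i9 (bne.BR add.ALU) pair

CYCLES = 7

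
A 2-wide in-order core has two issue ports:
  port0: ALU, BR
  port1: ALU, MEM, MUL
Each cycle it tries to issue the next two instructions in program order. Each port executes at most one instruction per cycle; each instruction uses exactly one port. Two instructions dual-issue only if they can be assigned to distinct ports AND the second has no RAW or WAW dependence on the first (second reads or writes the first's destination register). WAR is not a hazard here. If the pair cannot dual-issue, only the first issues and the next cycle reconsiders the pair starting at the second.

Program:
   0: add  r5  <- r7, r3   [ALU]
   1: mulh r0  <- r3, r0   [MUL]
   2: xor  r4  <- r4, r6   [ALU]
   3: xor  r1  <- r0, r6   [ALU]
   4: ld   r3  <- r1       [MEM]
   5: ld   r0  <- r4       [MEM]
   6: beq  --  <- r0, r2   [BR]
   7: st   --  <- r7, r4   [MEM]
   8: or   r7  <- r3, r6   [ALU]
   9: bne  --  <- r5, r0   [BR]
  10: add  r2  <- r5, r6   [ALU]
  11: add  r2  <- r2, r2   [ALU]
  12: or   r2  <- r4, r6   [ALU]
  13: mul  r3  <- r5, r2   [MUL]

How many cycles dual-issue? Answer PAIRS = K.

  cy0 -> i0,i1 (add.ALU mulh.MUL) pair
  cy1 -> i2,i3 (xor.ALU xor.ALU) pair
  cy2 -> i4 (ld.MEM) no-port MEM/MEM
  cy3 -> i5 (ld.MEM) RAW r0
  cy4 -> i6,i7 (beq.BR st.MEM) pair
  cy5 -> i8,i9 (or.ALU bne.BR) pair
  cy6 -> i10 (add.ALU) RAW+WAW r2
  cy7 -> i11 (add.ALU) WAW r2
  cy8 -> i12 (or.ALU) RAW r2
  cy9 -> i13 (mul.MUL) tail

PAIRS = 4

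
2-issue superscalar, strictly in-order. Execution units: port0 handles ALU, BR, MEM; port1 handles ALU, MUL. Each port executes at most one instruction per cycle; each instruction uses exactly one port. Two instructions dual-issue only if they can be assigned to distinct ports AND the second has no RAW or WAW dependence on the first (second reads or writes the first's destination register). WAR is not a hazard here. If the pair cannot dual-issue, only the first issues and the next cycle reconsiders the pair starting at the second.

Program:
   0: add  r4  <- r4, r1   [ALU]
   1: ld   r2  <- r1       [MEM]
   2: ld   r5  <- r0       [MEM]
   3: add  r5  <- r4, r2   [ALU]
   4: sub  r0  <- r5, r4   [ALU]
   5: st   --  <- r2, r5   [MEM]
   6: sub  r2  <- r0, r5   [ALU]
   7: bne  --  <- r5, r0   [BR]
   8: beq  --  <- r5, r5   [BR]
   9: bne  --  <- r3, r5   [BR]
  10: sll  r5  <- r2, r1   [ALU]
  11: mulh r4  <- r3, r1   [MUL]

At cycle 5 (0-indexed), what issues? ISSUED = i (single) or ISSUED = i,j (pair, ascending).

[0] i0&i1  add/ld  -- dual
[1] i2  ld  -- WAW r5
[2] i3  add  -- RAW r5
[3] i4&i5  sub/st  -- dual
[4] i6&i7  sub/bne  -- dual
[5] i8  beq  -- no-port BR/BR
[6] i9&i10  bne/sll  -- dual
[7] i11  mulh  -- tail

ISSUED = 8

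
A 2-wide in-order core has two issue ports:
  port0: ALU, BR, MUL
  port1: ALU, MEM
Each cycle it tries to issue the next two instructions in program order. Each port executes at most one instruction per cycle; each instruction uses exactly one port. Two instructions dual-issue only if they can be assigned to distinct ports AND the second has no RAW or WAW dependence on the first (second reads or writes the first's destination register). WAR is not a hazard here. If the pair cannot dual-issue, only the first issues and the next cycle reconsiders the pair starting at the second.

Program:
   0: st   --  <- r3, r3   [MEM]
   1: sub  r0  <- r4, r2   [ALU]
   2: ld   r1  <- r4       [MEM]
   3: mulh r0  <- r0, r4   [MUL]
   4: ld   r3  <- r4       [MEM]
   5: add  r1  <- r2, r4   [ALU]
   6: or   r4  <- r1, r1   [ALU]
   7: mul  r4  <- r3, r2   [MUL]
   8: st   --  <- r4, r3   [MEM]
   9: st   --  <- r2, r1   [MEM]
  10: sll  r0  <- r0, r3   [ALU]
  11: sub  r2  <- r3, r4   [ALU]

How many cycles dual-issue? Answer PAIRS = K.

t=0 i0,i1:st.MEM;sub.ALU ; pair
t=1 i2,i3:ld.MEM;mulh.MUL ; pair
t=2 i4,i5:ld.MEM;add.ALU ; pair
t=3 i6:or.ALU ; WAW r4
t=4 i7:mul.MUL ; RAW r4
t=5 i8:st.MEM ; no-port MEM/MEM
t=6 i9,i10:st.MEM;sll.ALU ; pair
t=7 i11:sub.ALU ; tail

PAIRS = 4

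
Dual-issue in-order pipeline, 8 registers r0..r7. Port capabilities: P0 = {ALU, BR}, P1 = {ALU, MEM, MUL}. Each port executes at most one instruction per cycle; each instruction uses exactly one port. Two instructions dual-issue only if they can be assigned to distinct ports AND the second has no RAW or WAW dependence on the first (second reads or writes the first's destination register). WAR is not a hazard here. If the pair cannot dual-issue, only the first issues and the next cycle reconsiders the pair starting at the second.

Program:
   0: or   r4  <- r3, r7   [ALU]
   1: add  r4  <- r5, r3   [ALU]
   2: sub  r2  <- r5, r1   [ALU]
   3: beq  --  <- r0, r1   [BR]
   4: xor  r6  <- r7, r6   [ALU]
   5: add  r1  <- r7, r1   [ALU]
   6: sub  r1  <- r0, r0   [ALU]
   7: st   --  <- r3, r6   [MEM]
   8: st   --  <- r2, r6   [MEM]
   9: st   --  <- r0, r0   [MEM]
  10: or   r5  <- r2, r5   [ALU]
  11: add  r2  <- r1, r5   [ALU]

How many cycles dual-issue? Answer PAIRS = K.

PAIRS = 4

t=0 i0:or.ALU ; WAW r4
t=1 i1,i2:add.ALU/sub.ALU ; pair
t=2 i3,i4:beq.BR/xor.ALU ; pair
t=3 i5:add.ALU ; WAW r1
t=4 i6,i7:sub.ALU/st.MEM ; pair
t=5 i8:st.MEM ; no-port MEM/MEM
t=6 i9,i10:st.MEM/or.ALU ; pair
t=7 i11:add.ALU ; tail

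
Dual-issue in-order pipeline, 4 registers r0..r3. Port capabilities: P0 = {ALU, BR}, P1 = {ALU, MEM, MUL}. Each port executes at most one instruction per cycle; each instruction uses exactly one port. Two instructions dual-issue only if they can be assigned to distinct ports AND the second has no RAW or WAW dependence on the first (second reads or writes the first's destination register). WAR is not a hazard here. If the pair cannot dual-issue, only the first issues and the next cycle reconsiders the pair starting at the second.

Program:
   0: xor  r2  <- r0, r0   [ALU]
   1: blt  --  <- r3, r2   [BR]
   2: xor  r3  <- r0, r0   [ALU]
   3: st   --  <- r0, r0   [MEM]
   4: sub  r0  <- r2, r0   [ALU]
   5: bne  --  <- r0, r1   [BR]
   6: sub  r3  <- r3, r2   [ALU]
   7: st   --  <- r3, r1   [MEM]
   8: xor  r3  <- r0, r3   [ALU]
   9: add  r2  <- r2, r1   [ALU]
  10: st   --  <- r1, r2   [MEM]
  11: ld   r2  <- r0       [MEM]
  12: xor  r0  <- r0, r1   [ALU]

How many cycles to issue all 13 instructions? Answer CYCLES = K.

CYCLES = 8

  cy0 -> i0 (xor.ALU) RAW r2
  cy1 -> i1&i2 (blt.BR;xor.ALU) 2-wide
  cy2 -> i3&i4 (st.MEM;sub.ALU) 2-wide
  cy3 -> i5&i6 (bne.BR;sub.ALU) 2-wide
  cy4 -> i7&i8 (st.MEM;xor.ALU) 2-wide
  cy5 -> i9 (add.ALU) RAW r2
  cy6 -> i10 (st.MEM) no-port MEM/MEM
  cy7 -> i11&i12 (ld.MEM;xor.ALU) 2-wide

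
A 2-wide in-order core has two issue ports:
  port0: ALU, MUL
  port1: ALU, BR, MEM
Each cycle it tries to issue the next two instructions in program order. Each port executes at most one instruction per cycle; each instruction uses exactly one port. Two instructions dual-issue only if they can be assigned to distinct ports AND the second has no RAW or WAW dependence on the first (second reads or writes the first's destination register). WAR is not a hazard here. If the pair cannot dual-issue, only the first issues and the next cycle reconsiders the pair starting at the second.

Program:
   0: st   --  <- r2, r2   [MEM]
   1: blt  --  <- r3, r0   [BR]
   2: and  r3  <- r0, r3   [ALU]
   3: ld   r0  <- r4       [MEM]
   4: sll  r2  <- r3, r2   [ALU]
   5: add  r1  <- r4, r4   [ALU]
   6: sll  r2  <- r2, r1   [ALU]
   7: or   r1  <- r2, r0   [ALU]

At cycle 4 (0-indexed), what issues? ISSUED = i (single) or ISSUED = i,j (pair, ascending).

t=0 i0:st.MEM ; no-port MEM/BR
t=1 i1&i2:blt.BR/and.ALU ; dual
t=2 i3&i4:ld.MEM/sll.ALU ; dual
t=3 i5:add.ALU ; RAW r1
t=4 i6:sll.ALU ; RAW r2
t=5 i7:or.ALU ; tail

ISSUED = 6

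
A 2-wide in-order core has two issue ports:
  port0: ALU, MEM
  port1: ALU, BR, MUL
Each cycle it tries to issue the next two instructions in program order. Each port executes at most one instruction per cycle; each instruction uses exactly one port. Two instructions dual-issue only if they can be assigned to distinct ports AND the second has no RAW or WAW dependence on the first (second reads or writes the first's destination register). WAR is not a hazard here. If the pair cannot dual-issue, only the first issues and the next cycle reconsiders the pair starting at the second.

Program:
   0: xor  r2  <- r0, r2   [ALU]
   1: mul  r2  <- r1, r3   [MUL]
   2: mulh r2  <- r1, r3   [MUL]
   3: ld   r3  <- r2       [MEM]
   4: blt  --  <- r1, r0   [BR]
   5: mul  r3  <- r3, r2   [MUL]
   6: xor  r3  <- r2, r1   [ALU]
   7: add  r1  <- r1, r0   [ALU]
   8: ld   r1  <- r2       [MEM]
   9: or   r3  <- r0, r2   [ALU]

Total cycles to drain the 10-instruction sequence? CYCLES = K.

t=0 i0:xor.ALU ; WAW r2
t=1 i1:mul.MUL ; no-port MUL/MUL
t=2 i2:mulh.MUL ; RAW r2
t=3 i3/i4:ld.MEM;blt.BR ; 2-wide
t=4 i5:mul.MUL ; WAW r3
t=5 i6/i7:xor.ALU;add.ALU ; 2-wide
t=6 i8/i9:ld.MEM;or.ALU ; 2-wide

CYCLES = 7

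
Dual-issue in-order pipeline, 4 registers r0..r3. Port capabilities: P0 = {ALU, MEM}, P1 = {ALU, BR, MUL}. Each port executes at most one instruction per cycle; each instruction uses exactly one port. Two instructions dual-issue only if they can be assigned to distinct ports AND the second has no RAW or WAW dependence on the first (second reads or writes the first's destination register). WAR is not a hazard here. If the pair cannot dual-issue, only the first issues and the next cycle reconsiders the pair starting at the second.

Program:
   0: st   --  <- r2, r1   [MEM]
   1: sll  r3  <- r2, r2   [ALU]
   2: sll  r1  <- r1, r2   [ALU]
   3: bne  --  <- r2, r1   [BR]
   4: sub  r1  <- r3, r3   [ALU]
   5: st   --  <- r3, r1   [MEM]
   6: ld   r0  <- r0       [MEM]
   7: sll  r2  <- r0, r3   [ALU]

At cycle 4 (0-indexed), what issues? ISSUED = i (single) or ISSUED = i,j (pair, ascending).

ISSUED = 6

t=0 i0&i1:st.MEM+sll.ALU ; dual
t=1 i2:sll.ALU ; RAW r1
t=2 i3&i4:bne.BR+sub.ALU ; dual
t=3 i5:st.MEM ; no-port MEM/MEM
t=4 i6:ld.MEM ; RAW r0
t=5 i7:sll.ALU ; tail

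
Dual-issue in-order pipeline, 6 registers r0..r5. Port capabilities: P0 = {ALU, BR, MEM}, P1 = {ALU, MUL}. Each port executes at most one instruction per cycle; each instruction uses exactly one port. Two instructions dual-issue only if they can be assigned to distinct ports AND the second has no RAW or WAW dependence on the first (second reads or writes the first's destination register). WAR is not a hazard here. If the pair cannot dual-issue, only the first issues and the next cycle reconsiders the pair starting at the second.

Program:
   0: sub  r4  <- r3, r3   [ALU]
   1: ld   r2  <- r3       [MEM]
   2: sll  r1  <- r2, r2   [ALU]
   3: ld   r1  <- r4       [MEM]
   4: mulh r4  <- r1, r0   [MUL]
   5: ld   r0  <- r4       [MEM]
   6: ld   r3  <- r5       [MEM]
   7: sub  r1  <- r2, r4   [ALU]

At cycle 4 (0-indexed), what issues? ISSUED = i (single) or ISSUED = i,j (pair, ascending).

ISSUED = 5

t=0 i0/i1:sub ld ; pair
t=1 i2:sll ; WAW r1
t=2 i3:ld ; RAW r1
t=3 i4:mulh ; RAW r4
t=4 i5:ld ; no-port MEM/MEM
t=5 i6/i7:ld sub ; pair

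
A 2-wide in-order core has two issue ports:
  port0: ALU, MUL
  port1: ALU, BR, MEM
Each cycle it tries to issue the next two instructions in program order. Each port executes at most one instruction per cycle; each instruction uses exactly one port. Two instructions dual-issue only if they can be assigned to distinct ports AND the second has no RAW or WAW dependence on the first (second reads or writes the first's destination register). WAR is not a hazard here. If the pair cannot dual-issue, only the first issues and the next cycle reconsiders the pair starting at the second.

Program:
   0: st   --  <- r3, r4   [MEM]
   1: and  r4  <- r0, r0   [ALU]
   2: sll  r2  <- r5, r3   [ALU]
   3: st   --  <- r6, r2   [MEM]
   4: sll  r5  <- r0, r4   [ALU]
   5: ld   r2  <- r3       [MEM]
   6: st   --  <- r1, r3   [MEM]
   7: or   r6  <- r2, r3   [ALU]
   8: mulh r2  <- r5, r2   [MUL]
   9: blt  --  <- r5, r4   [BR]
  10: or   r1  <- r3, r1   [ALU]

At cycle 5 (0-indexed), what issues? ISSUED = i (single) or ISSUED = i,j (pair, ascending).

ISSUED = 8,9

#0 head=0: st.MEM and.ALU i0+i1 dual
#1 head=2: sll.ALU i2 RAW r2
#2 head=3: st.MEM sll.ALU i3+i4 dual
#3 head=5: ld.MEM i5 no-port MEM/MEM
#4 head=6: st.MEM or.ALU i6+i7 dual
#5 head=8: mulh.MUL blt.BR i8+i9 dual
#6 head=10: or.ALU i10 tail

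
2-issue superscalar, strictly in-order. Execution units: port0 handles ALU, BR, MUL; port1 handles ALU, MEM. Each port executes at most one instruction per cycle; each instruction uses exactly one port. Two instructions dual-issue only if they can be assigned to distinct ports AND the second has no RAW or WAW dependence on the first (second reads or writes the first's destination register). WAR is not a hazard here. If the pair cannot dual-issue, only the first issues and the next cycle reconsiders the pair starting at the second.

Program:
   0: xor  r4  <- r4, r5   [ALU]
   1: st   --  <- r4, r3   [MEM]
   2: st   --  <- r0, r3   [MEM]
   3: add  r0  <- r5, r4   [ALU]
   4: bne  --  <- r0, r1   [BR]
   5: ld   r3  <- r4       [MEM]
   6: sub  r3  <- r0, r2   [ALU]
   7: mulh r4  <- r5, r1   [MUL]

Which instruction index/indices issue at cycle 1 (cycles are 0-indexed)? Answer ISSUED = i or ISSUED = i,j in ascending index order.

c0: i0 xor  RAW r4
c1: i1 st  no-port MEM/MEM
c2: i2&i3 st add  dual
c3: i4&i5 bne ld  dual
c4: i6&i7 sub mulh  dual

ISSUED = 1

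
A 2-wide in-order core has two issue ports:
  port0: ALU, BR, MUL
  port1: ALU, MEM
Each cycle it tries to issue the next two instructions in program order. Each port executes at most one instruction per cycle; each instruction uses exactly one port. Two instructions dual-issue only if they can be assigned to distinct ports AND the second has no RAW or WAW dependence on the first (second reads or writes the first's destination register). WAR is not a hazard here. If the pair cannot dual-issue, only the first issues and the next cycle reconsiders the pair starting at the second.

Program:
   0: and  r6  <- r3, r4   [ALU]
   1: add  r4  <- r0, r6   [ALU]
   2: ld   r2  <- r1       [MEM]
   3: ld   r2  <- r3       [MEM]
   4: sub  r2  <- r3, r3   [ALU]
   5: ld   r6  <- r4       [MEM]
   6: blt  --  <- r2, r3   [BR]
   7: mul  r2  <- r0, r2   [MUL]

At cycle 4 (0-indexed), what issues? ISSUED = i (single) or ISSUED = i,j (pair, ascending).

  cy0 -> i0 (and) RAW r6
  cy1 -> i1&i2 (add/ld) 2-wide
  cy2 -> i3 (ld) WAW r2
  cy3 -> i4&i5 (sub/ld) 2-wide
  cy4 -> i6 (blt) no-port BR/MUL
  cy5 -> i7 (mul) tail

ISSUED = 6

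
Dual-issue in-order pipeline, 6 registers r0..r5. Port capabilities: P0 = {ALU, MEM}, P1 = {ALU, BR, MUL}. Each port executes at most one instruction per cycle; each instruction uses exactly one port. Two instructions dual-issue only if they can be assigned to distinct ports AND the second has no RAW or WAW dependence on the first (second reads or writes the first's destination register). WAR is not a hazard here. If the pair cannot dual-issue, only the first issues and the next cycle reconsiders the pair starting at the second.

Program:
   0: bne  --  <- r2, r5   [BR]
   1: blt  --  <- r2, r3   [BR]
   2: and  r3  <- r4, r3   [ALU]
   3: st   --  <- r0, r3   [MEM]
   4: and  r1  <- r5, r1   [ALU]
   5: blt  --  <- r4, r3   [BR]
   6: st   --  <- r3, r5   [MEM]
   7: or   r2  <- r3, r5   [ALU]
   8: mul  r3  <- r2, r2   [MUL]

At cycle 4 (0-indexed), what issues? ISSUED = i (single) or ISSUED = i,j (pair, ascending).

[0] i0  bne  -- no-port BR/BR
[1] i1+i2  blt and  -- pair
[2] i3+i4  st and  -- pair
[3] i5+i6  blt st  -- pair
[4] i7  or  -- RAW r2
[5] i8  mul  -- tail

ISSUED = 7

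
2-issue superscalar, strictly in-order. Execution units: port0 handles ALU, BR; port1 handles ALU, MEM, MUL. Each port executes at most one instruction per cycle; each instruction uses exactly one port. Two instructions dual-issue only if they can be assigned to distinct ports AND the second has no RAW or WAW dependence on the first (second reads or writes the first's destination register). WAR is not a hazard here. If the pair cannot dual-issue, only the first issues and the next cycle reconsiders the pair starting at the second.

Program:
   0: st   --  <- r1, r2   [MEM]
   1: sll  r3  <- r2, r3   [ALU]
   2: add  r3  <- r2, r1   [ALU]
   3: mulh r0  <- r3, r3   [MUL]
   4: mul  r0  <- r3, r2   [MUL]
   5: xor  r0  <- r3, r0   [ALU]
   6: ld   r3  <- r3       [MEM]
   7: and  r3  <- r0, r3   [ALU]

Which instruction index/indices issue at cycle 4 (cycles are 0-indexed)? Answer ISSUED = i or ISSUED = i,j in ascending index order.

#0 head=0: st.MEM+sll.ALU i0/i1 dual
#1 head=2: add.ALU i2 RAW r3
#2 head=3: mulh.MUL i3 no-port MUL/MUL
#3 head=4: mul.MUL i4 RAW+WAW r0
#4 head=5: xor.ALU+ld.MEM i5/i6 dual
#5 head=7: and.ALU i7 tail

ISSUED = 5,6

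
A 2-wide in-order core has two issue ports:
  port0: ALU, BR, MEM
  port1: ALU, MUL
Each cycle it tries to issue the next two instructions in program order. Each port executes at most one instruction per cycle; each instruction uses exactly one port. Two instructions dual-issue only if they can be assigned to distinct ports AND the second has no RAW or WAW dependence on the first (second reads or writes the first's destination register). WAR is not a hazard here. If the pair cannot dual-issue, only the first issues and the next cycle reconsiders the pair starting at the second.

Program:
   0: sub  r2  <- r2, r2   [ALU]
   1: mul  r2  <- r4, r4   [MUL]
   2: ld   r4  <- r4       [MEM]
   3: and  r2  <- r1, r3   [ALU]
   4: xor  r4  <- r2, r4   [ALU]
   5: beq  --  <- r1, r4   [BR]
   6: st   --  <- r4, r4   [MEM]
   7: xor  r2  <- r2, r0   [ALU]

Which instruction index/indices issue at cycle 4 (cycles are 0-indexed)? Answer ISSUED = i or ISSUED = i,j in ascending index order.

ISSUED = 5

t=0 i0:sub ; WAW r2
t=1 i1/i2:mul/ld ; dual
t=2 i3:and ; RAW r2
t=3 i4:xor ; RAW r4
t=4 i5:beq ; no-port BR/MEM
t=5 i6/i7:st/xor ; dual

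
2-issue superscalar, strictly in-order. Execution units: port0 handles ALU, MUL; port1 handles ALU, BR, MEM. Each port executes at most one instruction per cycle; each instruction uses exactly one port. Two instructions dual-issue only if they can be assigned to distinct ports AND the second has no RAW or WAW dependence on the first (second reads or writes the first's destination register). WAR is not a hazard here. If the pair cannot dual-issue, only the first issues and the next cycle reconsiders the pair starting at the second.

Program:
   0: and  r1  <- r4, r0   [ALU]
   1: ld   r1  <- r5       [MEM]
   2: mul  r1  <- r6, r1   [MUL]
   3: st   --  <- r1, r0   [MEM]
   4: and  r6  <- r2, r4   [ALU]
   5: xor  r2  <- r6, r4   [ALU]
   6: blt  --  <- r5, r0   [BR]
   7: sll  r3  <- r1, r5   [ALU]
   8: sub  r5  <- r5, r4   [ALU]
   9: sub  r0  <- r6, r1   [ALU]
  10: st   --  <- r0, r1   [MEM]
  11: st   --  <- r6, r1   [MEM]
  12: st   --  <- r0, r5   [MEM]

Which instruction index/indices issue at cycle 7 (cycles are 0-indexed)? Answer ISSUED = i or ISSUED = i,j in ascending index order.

c0: i0 and.ALU  WAW r1
c1: i1 ld.MEM  RAW+WAW r1
c2: i2 mul.MUL  RAW r1
c3: i3&i4 st.MEM/and.ALU  2-wide
c4: i5&i6 xor.ALU/blt.BR  2-wide
c5: i7&i8 sll.ALU/sub.ALU  2-wide
c6: i9 sub.ALU  RAW r0
c7: i10 st.MEM  no-port MEM/MEM
c8: i11 st.MEM  no-port MEM/MEM
c9: i12 st.MEM  tail

ISSUED = 10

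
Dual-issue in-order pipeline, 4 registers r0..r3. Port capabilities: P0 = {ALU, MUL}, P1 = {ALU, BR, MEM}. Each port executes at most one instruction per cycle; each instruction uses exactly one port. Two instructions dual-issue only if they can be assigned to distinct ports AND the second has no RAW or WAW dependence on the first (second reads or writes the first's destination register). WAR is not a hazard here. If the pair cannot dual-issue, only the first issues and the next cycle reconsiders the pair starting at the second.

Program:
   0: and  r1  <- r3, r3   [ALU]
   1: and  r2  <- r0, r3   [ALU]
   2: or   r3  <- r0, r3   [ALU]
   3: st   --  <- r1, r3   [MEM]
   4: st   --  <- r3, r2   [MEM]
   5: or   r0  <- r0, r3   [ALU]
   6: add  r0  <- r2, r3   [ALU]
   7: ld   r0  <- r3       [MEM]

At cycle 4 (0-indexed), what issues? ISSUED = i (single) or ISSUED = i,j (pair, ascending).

  cy0 -> i0,i1 (and and) pair
  cy1 -> i2 (or) RAW r3
  cy2 -> i3 (st) no-port MEM/MEM
  cy3 -> i4,i5 (st or) pair
  cy4 -> i6 (add) WAW r0
  cy5 -> i7 (ld) tail

ISSUED = 6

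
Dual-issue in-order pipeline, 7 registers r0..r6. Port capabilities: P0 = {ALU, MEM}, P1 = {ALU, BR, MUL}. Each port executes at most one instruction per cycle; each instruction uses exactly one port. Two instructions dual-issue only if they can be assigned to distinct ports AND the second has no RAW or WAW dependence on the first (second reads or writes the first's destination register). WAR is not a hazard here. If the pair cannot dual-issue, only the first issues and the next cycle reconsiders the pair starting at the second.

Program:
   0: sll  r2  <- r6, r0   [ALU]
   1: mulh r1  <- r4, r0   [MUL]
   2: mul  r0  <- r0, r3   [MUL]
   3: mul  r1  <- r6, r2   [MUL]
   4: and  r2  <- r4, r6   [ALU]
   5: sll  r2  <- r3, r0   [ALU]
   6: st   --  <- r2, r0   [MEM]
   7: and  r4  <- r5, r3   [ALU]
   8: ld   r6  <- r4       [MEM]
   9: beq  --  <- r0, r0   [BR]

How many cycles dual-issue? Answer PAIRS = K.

PAIRS = 4

  cy0 -> i0,i1 (sll/mulh) 2-wide
  cy1 -> i2 (mul) no-port MUL/MUL
  cy2 -> i3,i4 (mul/and) 2-wide
  cy3 -> i5 (sll) RAW r2
  cy4 -> i6,i7 (st/and) 2-wide
  cy5 -> i8,i9 (ld/beq) 2-wide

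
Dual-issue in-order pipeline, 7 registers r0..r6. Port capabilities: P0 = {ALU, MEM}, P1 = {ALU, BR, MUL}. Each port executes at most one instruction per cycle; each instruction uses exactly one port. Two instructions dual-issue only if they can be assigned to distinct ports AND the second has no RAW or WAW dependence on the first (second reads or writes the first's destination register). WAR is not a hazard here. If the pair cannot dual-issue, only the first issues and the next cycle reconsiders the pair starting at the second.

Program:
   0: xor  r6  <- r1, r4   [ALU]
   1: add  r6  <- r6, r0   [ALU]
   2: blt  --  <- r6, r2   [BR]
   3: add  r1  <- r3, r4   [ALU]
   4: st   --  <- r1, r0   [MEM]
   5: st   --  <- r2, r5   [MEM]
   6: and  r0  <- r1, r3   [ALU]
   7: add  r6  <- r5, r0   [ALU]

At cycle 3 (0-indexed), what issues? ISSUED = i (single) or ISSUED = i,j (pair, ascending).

ISSUED = 4

t=0 i0:xor.ALU ; RAW+WAW r6
t=1 i1:add.ALU ; RAW r6
t=2 i2,i3:blt.BR/add.ALU ; pair
t=3 i4:st.MEM ; no-port MEM/MEM
t=4 i5,i6:st.MEM/and.ALU ; pair
t=5 i7:add.ALU ; tail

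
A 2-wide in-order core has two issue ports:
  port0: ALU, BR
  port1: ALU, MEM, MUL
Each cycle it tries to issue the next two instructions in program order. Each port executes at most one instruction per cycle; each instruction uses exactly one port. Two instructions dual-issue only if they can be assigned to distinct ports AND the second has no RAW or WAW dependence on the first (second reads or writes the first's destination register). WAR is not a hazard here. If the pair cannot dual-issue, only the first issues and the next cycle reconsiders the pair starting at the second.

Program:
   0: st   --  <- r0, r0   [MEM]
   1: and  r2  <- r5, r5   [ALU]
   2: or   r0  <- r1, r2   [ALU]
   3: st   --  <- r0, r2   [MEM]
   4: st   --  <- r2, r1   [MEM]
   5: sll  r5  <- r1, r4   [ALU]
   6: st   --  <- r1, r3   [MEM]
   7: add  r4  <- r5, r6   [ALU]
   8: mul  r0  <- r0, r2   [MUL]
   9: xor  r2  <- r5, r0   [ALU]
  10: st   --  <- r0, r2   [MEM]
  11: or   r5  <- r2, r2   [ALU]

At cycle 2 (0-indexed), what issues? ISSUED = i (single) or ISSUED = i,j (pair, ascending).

t=0 i0/i1:st.MEM and.ALU ; pair
t=1 i2:or.ALU ; RAW r0
t=2 i3:st.MEM ; no-port MEM/MEM
t=3 i4/i5:st.MEM sll.ALU ; pair
t=4 i6/i7:st.MEM add.ALU ; pair
t=5 i8:mul.MUL ; RAW r0
t=6 i9:xor.ALU ; RAW r2
t=7 i10/i11:st.MEM or.ALU ; pair

ISSUED = 3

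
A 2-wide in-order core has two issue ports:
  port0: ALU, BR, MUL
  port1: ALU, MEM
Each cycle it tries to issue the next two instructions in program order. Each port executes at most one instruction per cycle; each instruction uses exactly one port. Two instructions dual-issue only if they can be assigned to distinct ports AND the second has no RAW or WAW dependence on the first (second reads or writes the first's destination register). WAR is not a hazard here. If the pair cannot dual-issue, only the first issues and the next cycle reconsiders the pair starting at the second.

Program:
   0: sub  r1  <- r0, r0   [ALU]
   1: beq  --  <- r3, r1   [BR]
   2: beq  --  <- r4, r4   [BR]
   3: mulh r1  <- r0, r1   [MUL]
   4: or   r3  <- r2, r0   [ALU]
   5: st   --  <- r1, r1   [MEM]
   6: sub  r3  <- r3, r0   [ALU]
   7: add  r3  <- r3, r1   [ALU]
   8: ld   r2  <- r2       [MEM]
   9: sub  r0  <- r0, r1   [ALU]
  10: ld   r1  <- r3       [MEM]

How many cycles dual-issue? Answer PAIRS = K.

PAIRS = 4

t=0 i0:sub ; RAW r1
t=1 i1:beq ; no-port BR/BR
t=2 i2:beq ; no-port BR/MUL
t=3 i3,i4:mulh+or ; pair
t=4 i5,i6:st+sub ; pair
t=5 i7,i8:add+ld ; pair
t=6 i9,i10:sub+ld ; pair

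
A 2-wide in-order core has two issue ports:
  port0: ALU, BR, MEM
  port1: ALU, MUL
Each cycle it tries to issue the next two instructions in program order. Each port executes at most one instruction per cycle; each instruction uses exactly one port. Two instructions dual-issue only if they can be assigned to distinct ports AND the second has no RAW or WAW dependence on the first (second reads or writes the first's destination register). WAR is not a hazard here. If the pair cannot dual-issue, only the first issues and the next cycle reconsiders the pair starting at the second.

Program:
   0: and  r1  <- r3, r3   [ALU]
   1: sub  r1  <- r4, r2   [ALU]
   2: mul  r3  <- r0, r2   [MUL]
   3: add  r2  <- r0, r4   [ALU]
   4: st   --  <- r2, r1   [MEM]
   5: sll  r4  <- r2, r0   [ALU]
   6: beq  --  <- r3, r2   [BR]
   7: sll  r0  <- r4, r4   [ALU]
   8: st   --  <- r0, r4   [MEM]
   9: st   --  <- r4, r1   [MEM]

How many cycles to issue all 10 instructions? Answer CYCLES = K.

0. and @i0  | WAW r1
1. sub+mul @i1+i2  | pair
2. add @i3  | RAW r2
3. st+sll @i4+i5  | pair
4. beq+sll @i6+i7  | pair
5. st @i8  | no-port MEM/MEM
6. st @i9  | tail

CYCLES = 7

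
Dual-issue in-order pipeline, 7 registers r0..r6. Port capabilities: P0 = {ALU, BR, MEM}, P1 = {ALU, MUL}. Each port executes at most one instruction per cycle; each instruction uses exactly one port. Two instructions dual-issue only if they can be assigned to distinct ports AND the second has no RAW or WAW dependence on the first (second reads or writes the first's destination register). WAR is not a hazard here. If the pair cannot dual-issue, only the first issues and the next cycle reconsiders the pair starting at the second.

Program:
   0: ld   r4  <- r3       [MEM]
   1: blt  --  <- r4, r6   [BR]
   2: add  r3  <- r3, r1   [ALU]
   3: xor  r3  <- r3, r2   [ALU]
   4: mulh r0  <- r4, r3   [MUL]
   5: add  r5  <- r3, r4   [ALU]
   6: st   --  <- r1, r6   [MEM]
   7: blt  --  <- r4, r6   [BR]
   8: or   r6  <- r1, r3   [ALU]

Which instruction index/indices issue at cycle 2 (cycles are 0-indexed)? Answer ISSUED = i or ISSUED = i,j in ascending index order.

ISSUED = 3

0. ld.MEM @i0  | no-port MEM/BR
1. blt.BR/add.ALU @i1+i2  | 2-wide
2. xor.ALU @i3  | RAW r3
3. mulh.MUL/add.ALU @i4+i5  | 2-wide
4. st.MEM @i6  | no-port MEM/BR
5. blt.BR/or.ALU @i7+i8  | 2-wide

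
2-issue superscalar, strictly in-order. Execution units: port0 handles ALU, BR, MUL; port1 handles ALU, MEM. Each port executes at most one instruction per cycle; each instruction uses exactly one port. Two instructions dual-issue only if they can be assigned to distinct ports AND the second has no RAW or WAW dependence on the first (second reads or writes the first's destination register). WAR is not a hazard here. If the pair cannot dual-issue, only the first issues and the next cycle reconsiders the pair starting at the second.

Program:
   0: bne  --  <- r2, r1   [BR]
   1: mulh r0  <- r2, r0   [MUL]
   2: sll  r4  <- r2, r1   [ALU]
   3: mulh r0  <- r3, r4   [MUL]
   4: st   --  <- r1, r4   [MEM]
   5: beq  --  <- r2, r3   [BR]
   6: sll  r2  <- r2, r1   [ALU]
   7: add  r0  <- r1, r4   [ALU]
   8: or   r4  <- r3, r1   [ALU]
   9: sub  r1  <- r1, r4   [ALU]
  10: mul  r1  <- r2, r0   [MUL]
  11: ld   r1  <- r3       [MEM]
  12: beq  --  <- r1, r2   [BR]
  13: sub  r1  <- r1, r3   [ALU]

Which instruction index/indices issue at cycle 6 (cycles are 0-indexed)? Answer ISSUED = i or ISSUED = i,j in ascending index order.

c0: i0 bne  no-port BR/MUL
c1: i1+i2 mulh+sll  2-wide
c2: i3+i4 mulh+st  2-wide
c3: i5+i6 beq+sll  2-wide
c4: i7+i8 add+or  2-wide
c5: i9 sub  WAW r1
c6: i10 mul  WAW r1
c7: i11 ld  RAW r1
c8: i12+i13 beq+sub  2-wide

ISSUED = 10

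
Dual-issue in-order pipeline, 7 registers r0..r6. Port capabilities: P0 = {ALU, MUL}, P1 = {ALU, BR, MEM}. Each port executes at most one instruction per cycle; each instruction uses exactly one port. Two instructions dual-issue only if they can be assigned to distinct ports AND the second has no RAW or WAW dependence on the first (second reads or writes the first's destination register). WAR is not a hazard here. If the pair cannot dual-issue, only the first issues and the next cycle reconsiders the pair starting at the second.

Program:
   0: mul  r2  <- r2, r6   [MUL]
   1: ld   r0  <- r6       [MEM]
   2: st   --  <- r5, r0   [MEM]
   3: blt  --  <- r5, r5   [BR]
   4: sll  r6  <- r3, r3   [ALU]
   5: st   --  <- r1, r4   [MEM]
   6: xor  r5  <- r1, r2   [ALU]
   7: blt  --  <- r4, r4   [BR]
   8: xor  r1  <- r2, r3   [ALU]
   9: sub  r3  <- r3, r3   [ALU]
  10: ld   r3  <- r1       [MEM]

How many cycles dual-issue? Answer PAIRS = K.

PAIRS = 4

#0 head=0: mul ld i0&i1 pair
#1 head=2: st i2 no-port MEM/BR
#2 head=3: blt sll i3&i4 pair
#3 head=5: st xor i5&i6 pair
#4 head=7: blt xor i7&i8 pair
#5 head=9: sub i9 WAW r3
#6 head=10: ld i10 tail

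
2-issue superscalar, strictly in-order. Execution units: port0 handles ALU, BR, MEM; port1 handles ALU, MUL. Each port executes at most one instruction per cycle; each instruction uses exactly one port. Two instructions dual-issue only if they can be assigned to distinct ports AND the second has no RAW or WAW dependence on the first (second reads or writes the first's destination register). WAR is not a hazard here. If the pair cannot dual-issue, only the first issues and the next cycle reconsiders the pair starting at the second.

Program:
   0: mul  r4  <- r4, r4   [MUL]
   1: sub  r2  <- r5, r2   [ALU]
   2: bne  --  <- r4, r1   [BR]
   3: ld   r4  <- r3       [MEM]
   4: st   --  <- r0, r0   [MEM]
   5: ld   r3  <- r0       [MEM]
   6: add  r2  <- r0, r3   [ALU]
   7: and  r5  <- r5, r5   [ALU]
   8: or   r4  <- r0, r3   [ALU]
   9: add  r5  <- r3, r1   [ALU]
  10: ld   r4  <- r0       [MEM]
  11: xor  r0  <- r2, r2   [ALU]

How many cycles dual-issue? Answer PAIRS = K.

PAIRS = 4

t=0 i0+i1:mul sub ; dual
t=1 i2:bne ; no-port BR/MEM
t=2 i3:ld ; no-port MEM/MEM
t=3 i4:st ; no-port MEM/MEM
t=4 i5:ld ; RAW r3
t=5 i6+i7:add and ; dual
t=6 i8+i9:or add ; dual
t=7 i10+i11:ld xor ; dual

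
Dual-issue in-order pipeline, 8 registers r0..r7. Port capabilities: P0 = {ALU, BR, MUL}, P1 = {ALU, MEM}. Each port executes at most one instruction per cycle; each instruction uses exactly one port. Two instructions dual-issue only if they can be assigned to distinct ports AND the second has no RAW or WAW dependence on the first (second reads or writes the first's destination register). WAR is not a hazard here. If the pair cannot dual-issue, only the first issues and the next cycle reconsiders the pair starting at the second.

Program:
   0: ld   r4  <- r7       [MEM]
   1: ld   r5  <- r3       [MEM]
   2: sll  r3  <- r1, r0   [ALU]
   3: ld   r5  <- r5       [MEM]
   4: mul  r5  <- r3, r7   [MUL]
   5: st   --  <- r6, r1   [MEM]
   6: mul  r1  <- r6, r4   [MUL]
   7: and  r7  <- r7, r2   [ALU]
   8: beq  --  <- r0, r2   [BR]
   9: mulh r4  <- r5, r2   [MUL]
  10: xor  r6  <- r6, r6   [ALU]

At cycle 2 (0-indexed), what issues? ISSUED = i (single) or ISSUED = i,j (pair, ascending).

ISSUED = 3

c0: i0 ld  no-port MEM/MEM
c1: i1,i2 ld+sll  pair
c2: i3 ld  WAW r5
c3: i4,i5 mul+st  pair
c4: i6,i7 mul+and  pair
c5: i8 beq  no-port BR/MUL
c6: i9,i10 mulh+xor  pair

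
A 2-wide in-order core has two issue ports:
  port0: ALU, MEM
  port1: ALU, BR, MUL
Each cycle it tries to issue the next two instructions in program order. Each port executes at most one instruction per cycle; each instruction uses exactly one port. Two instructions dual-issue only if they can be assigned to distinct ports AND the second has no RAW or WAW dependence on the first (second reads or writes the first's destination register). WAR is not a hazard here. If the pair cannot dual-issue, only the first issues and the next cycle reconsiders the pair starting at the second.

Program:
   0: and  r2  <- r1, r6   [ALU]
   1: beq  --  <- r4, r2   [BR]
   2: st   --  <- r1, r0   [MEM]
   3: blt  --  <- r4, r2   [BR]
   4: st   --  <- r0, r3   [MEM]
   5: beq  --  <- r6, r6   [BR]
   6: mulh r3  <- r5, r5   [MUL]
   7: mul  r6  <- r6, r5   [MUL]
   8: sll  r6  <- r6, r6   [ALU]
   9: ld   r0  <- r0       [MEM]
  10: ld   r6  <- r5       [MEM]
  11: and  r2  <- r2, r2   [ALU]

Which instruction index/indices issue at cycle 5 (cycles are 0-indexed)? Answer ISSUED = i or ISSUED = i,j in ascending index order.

ISSUED = 7

t=0 i0:and ; RAW r2
t=1 i1&i2:beq st ; pair
t=2 i3&i4:blt st ; pair
t=3 i5:beq ; no-port BR/MUL
t=4 i6:mulh ; no-port MUL/MUL
t=5 i7:mul ; RAW+WAW r6
t=6 i8&i9:sll ld ; pair
t=7 i10&i11:ld and ; pair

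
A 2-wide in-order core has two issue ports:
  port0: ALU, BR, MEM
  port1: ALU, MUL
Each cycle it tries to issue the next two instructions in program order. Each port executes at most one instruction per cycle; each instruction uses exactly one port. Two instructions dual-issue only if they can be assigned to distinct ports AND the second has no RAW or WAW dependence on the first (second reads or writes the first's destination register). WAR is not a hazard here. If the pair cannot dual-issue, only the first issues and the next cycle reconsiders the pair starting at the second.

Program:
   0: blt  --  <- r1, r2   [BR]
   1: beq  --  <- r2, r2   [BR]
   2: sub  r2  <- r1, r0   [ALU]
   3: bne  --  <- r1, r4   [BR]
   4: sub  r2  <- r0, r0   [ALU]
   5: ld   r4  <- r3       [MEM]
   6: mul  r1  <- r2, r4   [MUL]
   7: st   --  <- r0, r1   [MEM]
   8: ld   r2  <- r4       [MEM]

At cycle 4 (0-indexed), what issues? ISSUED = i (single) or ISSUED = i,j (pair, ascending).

ISSUED = 6

t=0 i0:blt.BR ; no-port BR/BR
t=1 i1+i2:beq.BR+sub.ALU ; pair
t=2 i3+i4:bne.BR+sub.ALU ; pair
t=3 i5:ld.MEM ; RAW r4
t=4 i6:mul.MUL ; RAW r1
t=5 i7:st.MEM ; no-port MEM/MEM
t=6 i8:ld.MEM ; tail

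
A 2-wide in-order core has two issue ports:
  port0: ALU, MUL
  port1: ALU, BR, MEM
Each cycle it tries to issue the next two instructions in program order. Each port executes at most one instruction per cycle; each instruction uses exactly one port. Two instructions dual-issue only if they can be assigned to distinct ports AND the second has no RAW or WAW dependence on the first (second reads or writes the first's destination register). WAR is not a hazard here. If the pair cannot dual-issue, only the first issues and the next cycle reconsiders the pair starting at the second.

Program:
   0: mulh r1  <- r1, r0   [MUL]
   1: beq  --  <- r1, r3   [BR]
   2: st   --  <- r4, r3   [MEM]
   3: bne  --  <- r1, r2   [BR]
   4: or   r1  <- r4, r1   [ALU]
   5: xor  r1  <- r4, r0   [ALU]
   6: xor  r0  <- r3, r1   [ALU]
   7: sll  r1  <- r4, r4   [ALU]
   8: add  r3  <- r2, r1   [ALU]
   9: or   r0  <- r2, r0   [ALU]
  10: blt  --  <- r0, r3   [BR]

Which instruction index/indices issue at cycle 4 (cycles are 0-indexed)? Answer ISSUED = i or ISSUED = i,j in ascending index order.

ISSUED = 5

  cy0 -> i0 (mulh.MUL) RAW r1
  cy1 -> i1 (beq.BR) no-port BR/MEM
  cy2 -> i2 (st.MEM) no-port MEM/BR
  cy3 -> i3/i4 (bne.BR or.ALU) pair
  cy4 -> i5 (xor.ALU) RAW r1
  cy5 -> i6/i7 (xor.ALU sll.ALU) pair
  cy6 -> i8/i9 (add.ALU or.ALU) pair
  cy7 -> i10 (blt.BR) tail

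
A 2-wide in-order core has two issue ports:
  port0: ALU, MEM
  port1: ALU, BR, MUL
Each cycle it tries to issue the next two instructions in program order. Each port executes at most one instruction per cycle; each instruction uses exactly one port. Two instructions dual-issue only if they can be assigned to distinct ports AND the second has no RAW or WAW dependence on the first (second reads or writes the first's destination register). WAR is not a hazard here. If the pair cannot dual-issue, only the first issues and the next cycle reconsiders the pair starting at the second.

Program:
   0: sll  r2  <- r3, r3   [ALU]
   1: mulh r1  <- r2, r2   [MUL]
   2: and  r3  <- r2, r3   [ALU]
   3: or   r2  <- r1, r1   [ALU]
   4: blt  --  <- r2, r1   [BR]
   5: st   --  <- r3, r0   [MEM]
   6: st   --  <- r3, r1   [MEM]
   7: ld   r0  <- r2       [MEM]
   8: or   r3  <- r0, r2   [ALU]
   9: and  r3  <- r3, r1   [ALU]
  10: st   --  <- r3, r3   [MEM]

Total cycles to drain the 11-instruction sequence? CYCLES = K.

CYCLES = 9

#0 head=0: sll.ALU i0 RAW r2
#1 head=1: mulh.MUL+and.ALU i1+i2 pair
#2 head=3: or.ALU i3 RAW r2
#3 head=4: blt.BR+st.MEM i4+i5 pair
#4 head=6: st.MEM i6 no-port MEM/MEM
#5 head=7: ld.MEM i7 RAW r0
#6 head=8: or.ALU i8 RAW+WAW r3
#7 head=9: and.ALU i9 RAW r3
#8 head=10: st.MEM i10 tail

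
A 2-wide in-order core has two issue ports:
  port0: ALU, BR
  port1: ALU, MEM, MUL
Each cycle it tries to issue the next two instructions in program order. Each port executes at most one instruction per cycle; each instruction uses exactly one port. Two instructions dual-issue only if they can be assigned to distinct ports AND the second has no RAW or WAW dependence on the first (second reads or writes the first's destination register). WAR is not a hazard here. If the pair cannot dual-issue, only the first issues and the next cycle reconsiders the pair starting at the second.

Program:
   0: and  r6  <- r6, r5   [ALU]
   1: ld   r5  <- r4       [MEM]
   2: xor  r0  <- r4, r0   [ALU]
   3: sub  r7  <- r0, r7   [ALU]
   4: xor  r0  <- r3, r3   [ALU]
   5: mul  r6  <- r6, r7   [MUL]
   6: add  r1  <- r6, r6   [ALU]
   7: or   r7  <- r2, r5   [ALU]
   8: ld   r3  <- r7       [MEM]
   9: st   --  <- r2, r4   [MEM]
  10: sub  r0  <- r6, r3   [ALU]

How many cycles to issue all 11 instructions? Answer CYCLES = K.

CYCLES = 7

[0] i0&i1  and/ld  -- 2-wide
[1] i2  xor  -- RAW r0
[2] i3&i4  sub/xor  -- 2-wide
[3] i5  mul  -- RAW r6
[4] i6&i7  add/or  -- 2-wide
[5] i8  ld  -- no-port MEM/MEM
[6] i9&i10  st/sub  -- 2-wide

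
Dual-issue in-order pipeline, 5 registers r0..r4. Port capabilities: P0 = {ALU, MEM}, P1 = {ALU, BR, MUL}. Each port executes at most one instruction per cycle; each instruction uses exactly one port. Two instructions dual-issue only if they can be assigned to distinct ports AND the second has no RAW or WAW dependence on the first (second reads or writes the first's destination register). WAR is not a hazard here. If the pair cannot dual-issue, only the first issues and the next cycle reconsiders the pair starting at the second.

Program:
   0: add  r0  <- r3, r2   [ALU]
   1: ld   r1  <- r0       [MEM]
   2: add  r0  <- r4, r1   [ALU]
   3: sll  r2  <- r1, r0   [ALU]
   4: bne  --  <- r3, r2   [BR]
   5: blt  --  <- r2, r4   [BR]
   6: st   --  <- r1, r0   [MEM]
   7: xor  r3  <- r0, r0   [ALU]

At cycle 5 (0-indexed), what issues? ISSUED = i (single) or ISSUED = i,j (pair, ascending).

0. add @i0  | RAW r0
1. ld @i1  | RAW r1
2. add @i2  | RAW r0
3. sll @i3  | RAW r2
4. bne @i4  | no-port BR/BR
5. blt st @i5&i6  | 2-wide
6. xor @i7  | tail

ISSUED = 5,6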